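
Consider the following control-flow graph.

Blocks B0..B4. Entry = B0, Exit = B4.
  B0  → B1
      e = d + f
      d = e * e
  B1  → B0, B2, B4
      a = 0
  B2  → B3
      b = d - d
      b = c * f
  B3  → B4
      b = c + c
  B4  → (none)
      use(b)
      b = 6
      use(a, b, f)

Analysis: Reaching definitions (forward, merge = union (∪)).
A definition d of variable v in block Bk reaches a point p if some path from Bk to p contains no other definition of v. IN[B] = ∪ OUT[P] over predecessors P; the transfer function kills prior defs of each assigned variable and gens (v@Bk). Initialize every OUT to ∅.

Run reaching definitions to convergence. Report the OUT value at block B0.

Fixpoint table:
  B0:   IN={a@B1, d@B0, e@B0}   OUT={a@B1, d@B0, e@B0}
  B1:   IN={a@B1, d@B0, e@B0}   OUT={a@B1, d@B0, e@B0}
  B2:   IN={a@B1, d@B0, e@B0}   OUT={a@B1, b@B2, d@B0, e@B0}
  B3:   IN={a@B1, b@B2, d@B0, e@B0}   OUT={a@B1, b@B3, d@B0, e@B0}
  B4:   IN={a@B1, b@B3, d@B0, e@B0}   OUT={a@B1, b@B4, d@B0, e@B0}

Merge at B0 (entry node, so the boundary value {} is joined with the incoming edge(s)): IN[B0] = {} ⊔ OUT[B1] = {a@B1, d@B0, e@B0}
Applying B0's transfer function to that IN value gives OUT[B0] (row B0 above).

Answer: {a@B1, d@B0, e@B0}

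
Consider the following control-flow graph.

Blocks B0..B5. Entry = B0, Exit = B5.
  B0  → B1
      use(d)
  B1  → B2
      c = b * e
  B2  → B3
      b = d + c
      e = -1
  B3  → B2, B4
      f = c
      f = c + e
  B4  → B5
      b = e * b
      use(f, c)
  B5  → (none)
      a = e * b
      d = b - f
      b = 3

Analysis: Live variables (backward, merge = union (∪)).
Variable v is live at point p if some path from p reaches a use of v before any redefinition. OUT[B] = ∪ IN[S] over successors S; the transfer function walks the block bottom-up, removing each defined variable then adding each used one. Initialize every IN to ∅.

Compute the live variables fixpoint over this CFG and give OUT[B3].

Answer: {b, c, d, e, f}

Derivation:
Fixpoint table:
  B0: | IN={b, d, e} | OUT={b, d, e}
  B1: | IN={b, d, e} | OUT={c, d}
  B2: | IN={c, d} | OUT={b, c, d, e}
  B3: | IN={b, c, d, e} | OUT={b, c, d, e, f}
  B4: | IN={b, c, e, f} | OUT={b, e, f}
  B5: | IN={b, e, f} | OUT={}

Merge at B3: OUT[B3] = IN[B2] ⊔ IN[B4] = {b, c, d, e, f}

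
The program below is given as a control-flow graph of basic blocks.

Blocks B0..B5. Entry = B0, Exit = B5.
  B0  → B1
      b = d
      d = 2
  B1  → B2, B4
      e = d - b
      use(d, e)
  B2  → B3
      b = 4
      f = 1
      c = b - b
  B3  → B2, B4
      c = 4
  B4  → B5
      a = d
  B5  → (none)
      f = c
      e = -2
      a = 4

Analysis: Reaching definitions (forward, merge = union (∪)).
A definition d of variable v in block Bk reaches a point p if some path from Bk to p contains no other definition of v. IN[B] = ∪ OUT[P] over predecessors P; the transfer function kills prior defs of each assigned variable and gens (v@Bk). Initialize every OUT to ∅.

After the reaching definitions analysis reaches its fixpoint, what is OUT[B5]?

Answer: {a@B5, b@B0, b@B2, c@B3, d@B0, e@B5, f@B5}

Derivation:
Fixpoint table:
  B0:   IN={}   OUT={b@B0, d@B0}
  B1:   IN={b@B0, d@B0}   OUT={b@B0, d@B0, e@B1}
  B2:   IN={b@B0, b@B2, c@B3, d@B0, e@B1, f@B2}   OUT={b@B2, c@B2, d@B0, e@B1, f@B2}
  B3:   IN={b@B2, c@B2, d@B0, e@B1, f@B2}   OUT={b@B2, c@B3, d@B0, e@B1, f@B2}
  B4:   IN={b@B0, b@B2, c@B3, d@B0, e@B1, f@B2}   OUT={a@B4, b@B0, b@B2, c@B3, d@B0, e@B1, f@B2}
  B5:   IN={a@B4, b@B0, b@B2, c@B3, d@B0, e@B1, f@B2}   OUT={a@B5, b@B0, b@B2, c@B3, d@B0, e@B5, f@B5}

Merge at B5: IN[B5] = OUT[B4] = {a@B4, b@B0, b@B2, c@B3, d@B0, e@B1, f@B2}
Applying B5's transfer function to that IN value gives OUT[B5] (row B5 above).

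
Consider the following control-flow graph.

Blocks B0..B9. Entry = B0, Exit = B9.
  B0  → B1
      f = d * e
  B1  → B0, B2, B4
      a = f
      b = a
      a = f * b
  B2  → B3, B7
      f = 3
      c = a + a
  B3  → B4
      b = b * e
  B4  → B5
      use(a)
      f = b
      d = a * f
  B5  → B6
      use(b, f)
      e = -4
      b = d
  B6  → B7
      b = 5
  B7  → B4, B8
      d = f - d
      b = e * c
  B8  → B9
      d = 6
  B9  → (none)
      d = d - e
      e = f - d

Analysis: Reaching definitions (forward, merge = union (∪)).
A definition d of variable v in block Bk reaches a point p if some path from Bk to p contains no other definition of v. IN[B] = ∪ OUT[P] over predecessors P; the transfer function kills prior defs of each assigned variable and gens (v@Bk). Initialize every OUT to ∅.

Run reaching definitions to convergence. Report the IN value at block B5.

Answer: {a@B1, b@B1, b@B3, b@B7, c@B2, d@B4, e@B5, f@B4}

Derivation:
Fixpoint table:
  B0:  IN={a@B1, b@B1, f@B0}  OUT={a@B1, b@B1, f@B0}
  B1:  IN={a@B1, b@B1, f@B0}  OUT={a@B1, b@B1, f@B0}
  B2:  IN={a@B1, b@B1, f@B0}  OUT={a@B1, b@B1, c@B2, f@B2}
  B3:  IN={a@B1, b@B1, c@B2, f@B2}  OUT={a@B1, b@B3, c@B2, f@B2}
  B4:  IN={a@B1, b@B1, b@B3, b@B7, c@B2, d@B7, e@B5, f@B0, f@B2, f@B4}  OUT={a@B1, b@B1, b@B3, b@B7, c@B2, d@B4, e@B5, f@B4}
  B5:  IN={a@B1, b@B1, b@B3, b@B7, c@B2, d@B4, e@B5, f@B4}  OUT={a@B1, b@B5, c@B2, d@B4, e@B5, f@B4}
  B6:  IN={a@B1, b@B5, c@B2, d@B4, e@B5, f@B4}  OUT={a@B1, b@B6, c@B2, d@B4, e@B5, f@B4}
  B7:  IN={a@B1, b@B1, b@B6, c@B2, d@B4, e@B5, f@B2, f@B4}  OUT={a@B1, b@B7, c@B2, d@B7, e@B5, f@B2, f@B4}
  B8:  IN={a@B1, b@B7, c@B2, d@B7, e@B5, f@B2, f@B4}  OUT={a@B1, b@B7, c@B2, d@B8, e@B5, f@B2, f@B4}
  B9:  IN={a@B1, b@B7, c@B2, d@B8, e@B5, f@B2, f@B4}  OUT={a@B1, b@B7, c@B2, d@B9, e@B9, f@B2, f@B4}

Merge at B5: IN[B5] = OUT[B4] = {a@B1, b@B1, b@B3, b@B7, c@B2, d@B4, e@B5, f@B4}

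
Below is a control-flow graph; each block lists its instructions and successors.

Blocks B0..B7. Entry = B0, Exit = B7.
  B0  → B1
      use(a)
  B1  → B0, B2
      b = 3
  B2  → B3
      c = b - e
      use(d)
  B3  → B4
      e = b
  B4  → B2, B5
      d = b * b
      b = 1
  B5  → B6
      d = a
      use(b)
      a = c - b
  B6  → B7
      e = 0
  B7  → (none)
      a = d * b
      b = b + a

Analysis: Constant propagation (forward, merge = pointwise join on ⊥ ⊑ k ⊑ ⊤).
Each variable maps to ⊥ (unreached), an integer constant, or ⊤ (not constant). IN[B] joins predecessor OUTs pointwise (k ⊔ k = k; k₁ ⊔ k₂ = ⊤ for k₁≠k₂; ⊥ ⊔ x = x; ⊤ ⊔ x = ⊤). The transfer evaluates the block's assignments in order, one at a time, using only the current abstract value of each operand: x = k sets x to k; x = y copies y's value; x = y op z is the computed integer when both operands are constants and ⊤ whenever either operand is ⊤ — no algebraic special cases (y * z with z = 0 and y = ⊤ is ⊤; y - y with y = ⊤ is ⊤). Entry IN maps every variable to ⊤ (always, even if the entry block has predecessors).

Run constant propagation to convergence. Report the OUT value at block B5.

Answer: {a: ⊤, b: 1, c: ⊤, d: ⊤, e: ⊤, f: ⊤}

Trace:
Per-block solution:
  B0:   IN=(all ⊤)   OUT=(all ⊤)
  B1:   IN=(all ⊤)   OUT={b:3; rest ⊤}
  B2:   IN=(all ⊤)   OUT=(all ⊤)
  B3:   IN=(all ⊤)   OUT=(all ⊤)
  B4:   IN=(all ⊤)   OUT={b:1; rest ⊤}
  B5:   IN={b:1; rest ⊤}   OUT={b:1; rest ⊤}
  B6:   IN={b:1; rest ⊤}   OUT={b:1, e:0; rest ⊤}
  B7:   IN={b:1, e:0; rest ⊤}   OUT={e:0; rest ⊤}

Merge at B5: IN[B5] = OUT[B4] = {a: ⊤, b: 1, c: ⊤, d: ⊤, e: ⊤, f: ⊤}
Applying B5's transfer function to that IN value gives OUT[B5] (row B5 above).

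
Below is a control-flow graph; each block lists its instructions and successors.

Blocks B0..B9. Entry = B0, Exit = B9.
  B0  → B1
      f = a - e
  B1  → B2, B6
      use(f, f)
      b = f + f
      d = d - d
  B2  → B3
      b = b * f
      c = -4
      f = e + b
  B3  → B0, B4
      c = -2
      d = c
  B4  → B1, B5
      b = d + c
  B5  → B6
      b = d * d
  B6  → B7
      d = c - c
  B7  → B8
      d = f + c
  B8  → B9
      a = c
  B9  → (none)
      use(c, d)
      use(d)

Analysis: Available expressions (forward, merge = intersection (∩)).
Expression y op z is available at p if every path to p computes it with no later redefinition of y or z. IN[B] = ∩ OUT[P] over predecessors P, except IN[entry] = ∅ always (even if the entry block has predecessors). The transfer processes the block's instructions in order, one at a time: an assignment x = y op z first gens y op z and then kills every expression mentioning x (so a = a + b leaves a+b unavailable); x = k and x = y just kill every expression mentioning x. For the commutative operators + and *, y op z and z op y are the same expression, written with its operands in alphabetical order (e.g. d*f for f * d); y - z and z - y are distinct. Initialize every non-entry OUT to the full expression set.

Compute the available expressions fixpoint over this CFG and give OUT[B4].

Answer: {a-e, c+d}

Working:
Converged values:
  B0: | IN={} | OUT={a-e}
  B1: | IN={a-e} | OUT={a-e, f+f}
  B2: | IN={a-e, f+f} | OUT={a-e, b+e}
  B3: | IN={a-e, b+e} | OUT={a-e, b+e}
  B4: | IN={a-e, b+e} | OUT={a-e, c+d}
  B5: | IN={a-e, c+d} | OUT={a-e, c+d, d*d}
  B6: | IN={a-e} | OUT={a-e, c-c}
  B7: | IN={a-e, c-c} | OUT={a-e, c+f, c-c}
  B8: | IN={a-e, c+f, c-c} | OUT={c+f, c-c}
  B9: | IN={c+f, c-c} | OUT={c+f, c-c}

Merge at B4: IN[B4] = OUT[B3] = {a-e, b+e}
Applying B4's transfer function to that IN value gives OUT[B4] (row B4 above).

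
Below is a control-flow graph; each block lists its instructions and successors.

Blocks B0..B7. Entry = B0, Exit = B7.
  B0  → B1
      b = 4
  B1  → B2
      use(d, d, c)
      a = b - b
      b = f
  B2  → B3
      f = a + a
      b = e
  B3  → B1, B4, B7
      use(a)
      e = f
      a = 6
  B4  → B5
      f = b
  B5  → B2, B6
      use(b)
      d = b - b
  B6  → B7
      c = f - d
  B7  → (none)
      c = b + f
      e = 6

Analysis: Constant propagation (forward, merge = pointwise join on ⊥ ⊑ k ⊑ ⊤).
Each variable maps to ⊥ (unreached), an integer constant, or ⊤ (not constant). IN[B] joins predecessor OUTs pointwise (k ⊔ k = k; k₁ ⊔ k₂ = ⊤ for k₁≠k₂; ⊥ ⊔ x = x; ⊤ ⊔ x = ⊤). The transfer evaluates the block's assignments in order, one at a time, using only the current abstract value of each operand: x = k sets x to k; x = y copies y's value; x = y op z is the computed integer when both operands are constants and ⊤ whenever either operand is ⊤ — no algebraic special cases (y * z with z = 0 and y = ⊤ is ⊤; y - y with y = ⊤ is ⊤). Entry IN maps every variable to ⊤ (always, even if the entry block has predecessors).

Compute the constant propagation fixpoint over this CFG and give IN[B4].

Fixpoint table:
  B0: | IN=(all ⊤) | OUT={b:4; rest ⊤}
  B1: | IN=(all ⊤) | OUT=(all ⊤)
  B2: | IN=(all ⊤) | OUT=(all ⊤)
  B3: | IN=(all ⊤) | OUT={a:6; rest ⊤}
  B4: | IN={a:6; rest ⊤} | OUT={a:6; rest ⊤}
  B5: | IN={a:6; rest ⊤} | OUT={a:6; rest ⊤}
  B6: | IN={a:6; rest ⊤} | OUT={a:6; rest ⊤}
  B7: | IN={a:6; rest ⊤} | OUT={a:6, e:6; rest ⊤}

Merge at B4: IN[B4] = OUT[B3] = {a: 6, b: ⊤, c: ⊤, d: ⊤, e: ⊤, f: ⊤}

Answer: {a: 6, b: ⊤, c: ⊤, d: ⊤, e: ⊤, f: ⊤}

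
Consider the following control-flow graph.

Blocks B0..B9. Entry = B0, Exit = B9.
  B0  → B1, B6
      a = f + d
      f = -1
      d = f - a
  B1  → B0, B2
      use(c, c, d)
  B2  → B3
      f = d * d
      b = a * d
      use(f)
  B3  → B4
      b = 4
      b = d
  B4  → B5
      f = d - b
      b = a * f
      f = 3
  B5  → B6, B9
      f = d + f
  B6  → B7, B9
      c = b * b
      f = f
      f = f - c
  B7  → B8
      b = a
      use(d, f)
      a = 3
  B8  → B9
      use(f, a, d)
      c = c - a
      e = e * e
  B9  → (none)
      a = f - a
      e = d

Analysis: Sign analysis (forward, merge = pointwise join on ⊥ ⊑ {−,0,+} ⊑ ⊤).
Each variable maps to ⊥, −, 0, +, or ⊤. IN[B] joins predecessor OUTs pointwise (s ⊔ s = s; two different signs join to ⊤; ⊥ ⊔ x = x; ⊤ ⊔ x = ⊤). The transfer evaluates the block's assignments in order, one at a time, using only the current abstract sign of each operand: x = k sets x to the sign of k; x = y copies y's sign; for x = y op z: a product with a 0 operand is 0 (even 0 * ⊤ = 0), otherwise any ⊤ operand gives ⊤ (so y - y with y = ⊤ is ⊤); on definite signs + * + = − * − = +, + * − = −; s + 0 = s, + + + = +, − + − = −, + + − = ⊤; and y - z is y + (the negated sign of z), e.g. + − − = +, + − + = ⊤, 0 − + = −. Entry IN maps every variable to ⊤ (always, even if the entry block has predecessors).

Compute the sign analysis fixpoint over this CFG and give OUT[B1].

Converged values:
  B0:  IN=(all ⊤)  OUT={f:-; rest ⊤}
  B1:  IN={f:-; rest ⊤}  OUT={f:-; rest ⊤}
  B2:  IN={f:-; rest ⊤}  OUT=(all ⊤)
  B3:  IN=(all ⊤)  OUT=(all ⊤)
  B4:  IN=(all ⊤)  OUT={f:+; rest ⊤}
  B5:  IN={f:+; rest ⊤}  OUT=(all ⊤)
  B6:  IN=(all ⊤)  OUT=(all ⊤)
  B7:  IN=(all ⊤)  OUT={a:+; rest ⊤}
  B8:  IN={a:+; rest ⊤}  OUT={a:+; rest ⊤}
  B9:  IN=(all ⊤)  OUT=(all ⊤)

Merge at B1: IN[B1] = OUT[B0] = {a: ⊤, b: ⊤, c: ⊤, d: ⊤, e: ⊤, f: -}
Applying B1's transfer function to that IN value gives OUT[B1] (row B1 above).

Answer: {a: ⊤, b: ⊤, c: ⊤, d: ⊤, e: ⊤, f: -}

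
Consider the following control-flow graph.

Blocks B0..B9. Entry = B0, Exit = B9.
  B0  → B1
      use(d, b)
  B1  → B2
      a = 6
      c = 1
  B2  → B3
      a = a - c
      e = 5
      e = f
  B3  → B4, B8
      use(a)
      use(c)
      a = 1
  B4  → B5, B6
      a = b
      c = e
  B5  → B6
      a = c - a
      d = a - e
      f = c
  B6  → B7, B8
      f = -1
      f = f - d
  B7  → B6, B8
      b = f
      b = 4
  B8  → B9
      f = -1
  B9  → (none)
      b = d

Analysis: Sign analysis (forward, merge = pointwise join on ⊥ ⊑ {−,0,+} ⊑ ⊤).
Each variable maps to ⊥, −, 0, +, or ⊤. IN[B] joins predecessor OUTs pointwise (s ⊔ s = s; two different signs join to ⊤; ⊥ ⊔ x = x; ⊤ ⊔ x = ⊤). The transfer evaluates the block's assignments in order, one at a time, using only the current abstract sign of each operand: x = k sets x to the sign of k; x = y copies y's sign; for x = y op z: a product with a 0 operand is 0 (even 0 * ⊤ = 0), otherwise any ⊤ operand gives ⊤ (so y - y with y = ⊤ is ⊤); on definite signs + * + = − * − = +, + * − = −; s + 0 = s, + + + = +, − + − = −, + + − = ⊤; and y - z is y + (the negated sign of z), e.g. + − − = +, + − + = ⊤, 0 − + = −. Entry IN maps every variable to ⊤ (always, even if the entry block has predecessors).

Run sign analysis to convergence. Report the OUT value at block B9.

Answer: {a: ⊤, b: ⊤, c: ⊤, d: ⊤, e: ⊤, f: -}

Trace:
Per-block solution:
  B0:  IN=(all ⊤)  OUT=(all ⊤)
  B1:  IN=(all ⊤)  OUT={a:+, c:+; rest ⊤}
  B2:  IN={a:+, c:+; rest ⊤}  OUT={c:+; rest ⊤}
  B3:  IN={c:+; rest ⊤}  OUT={a:+, c:+; rest ⊤}
  B4:  IN={a:+, c:+; rest ⊤}  OUT=(all ⊤)
  B5:  IN=(all ⊤)  OUT=(all ⊤)
  B6:  IN=(all ⊤)  OUT=(all ⊤)
  B7:  IN=(all ⊤)  OUT={b:+; rest ⊤}
  B8:  IN=(all ⊤)  OUT={f:-; rest ⊤}
  B9:  IN={f:-; rest ⊤}  OUT={f:-; rest ⊤}

Merge at B9: IN[B9] = OUT[B8] = {a: ⊤, b: ⊤, c: ⊤, d: ⊤, e: ⊤, f: -}
Applying B9's transfer function to that IN value gives OUT[B9] (row B9 above).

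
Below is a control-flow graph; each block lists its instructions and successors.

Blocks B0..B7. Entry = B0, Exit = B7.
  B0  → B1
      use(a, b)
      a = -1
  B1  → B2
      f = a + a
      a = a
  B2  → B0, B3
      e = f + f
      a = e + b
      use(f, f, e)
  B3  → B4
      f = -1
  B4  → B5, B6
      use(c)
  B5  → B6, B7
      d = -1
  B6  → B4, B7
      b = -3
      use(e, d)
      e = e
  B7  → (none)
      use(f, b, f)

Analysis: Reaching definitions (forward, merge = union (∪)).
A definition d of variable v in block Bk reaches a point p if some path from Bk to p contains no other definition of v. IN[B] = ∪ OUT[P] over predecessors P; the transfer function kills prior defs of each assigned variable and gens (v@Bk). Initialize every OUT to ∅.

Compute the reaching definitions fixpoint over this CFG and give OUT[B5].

Converged values:
  B0:   IN={a@B2, e@B2, f@B1}   OUT={a@B0, e@B2, f@B1}
  B1:   IN={a@B0, e@B2, f@B1}   OUT={a@B1, e@B2, f@B1}
  B2:   IN={a@B1, e@B2, f@B1}   OUT={a@B2, e@B2, f@B1}
  B3:   IN={a@B2, e@B2, f@B1}   OUT={a@B2, e@B2, f@B3}
  B4:   IN={a@B2, b@B6, d@B5, e@B2, e@B6, f@B3}   OUT={a@B2, b@B6, d@B5, e@B2, e@B6, f@B3}
  B5:   IN={a@B2, b@B6, d@B5, e@B2, e@B6, f@B3}   OUT={a@B2, b@B6, d@B5, e@B2, e@B6, f@B3}
  B6:   IN={a@B2, b@B6, d@B5, e@B2, e@B6, f@B3}   OUT={a@B2, b@B6, d@B5, e@B6, f@B3}
  B7:   IN={a@B2, b@B6, d@B5, e@B2, e@B6, f@B3}   OUT={a@B2, b@B6, d@B5, e@B2, e@B6, f@B3}

Merge at B5: IN[B5] = OUT[B4] = {a@B2, b@B6, d@B5, e@B2, e@B6, f@B3}
Applying B5's transfer function to that IN value gives OUT[B5] (row B5 above).

Answer: {a@B2, b@B6, d@B5, e@B2, e@B6, f@B3}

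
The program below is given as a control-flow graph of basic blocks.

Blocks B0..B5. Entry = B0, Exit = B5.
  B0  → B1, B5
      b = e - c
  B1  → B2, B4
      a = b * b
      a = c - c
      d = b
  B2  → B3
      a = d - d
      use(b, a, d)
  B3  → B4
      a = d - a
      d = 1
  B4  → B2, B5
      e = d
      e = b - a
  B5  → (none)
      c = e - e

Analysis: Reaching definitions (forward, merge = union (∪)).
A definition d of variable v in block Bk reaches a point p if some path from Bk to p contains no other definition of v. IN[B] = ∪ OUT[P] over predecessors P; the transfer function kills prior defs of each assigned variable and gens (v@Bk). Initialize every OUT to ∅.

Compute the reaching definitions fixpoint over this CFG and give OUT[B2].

Answer: {a@B2, b@B0, d@B1, d@B3, e@B4}

Trace:
Per-block solution:
  B0:   IN={}   OUT={b@B0}
  B1:   IN={b@B0}   OUT={a@B1, b@B0, d@B1}
  B2:   IN={a@B1, a@B3, b@B0, d@B1, d@B3, e@B4}   OUT={a@B2, b@B0, d@B1, d@B3, e@B4}
  B3:   IN={a@B2, b@B0, d@B1, d@B3, e@B4}   OUT={a@B3, b@B0, d@B3, e@B4}
  B4:   IN={a@B1, a@B3, b@B0, d@B1, d@B3, e@B4}   OUT={a@B1, a@B3, b@B0, d@B1, d@B3, e@B4}
  B5:   IN={a@B1, a@B3, b@B0, d@B1, d@B3, e@B4}   OUT={a@B1, a@B3, b@B0, c@B5, d@B1, d@B3, e@B4}

Merge at B2: IN[B2] = OUT[B1] ⊔ OUT[B4] = {a@B1, a@B3, b@B0, d@B1, d@B3, e@B4}
Applying B2's transfer function to that IN value gives OUT[B2] (row B2 above).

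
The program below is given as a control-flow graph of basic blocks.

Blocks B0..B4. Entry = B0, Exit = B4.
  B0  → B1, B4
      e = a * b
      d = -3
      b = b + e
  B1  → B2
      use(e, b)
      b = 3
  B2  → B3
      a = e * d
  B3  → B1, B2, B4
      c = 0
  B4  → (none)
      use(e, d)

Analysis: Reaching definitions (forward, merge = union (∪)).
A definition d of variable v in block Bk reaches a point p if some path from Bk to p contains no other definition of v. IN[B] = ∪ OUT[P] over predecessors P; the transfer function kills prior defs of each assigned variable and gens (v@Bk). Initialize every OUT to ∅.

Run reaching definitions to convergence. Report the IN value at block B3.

Answer: {a@B2, b@B1, c@B3, d@B0, e@B0}

Derivation:
Per-block solution:
  B0:  IN={}  OUT={b@B0, d@B0, e@B0}
  B1:  IN={a@B2, b@B0, b@B1, c@B3, d@B0, e@B0}  OUT={a@B2, b@B1, c@B3, d@B0, e@B0}
  B2:  IN={a@B2, b@B1, c@B3, d@B0, e@B0}  OUT={a@B2, b@B1, c@B3, d@B0, e@B0}
  B3:  IN={a@B2, b@B1, c@B3, d@B0, e@B0}  OUT={a@B2, b@B1, c@B3, d@B0, e@B0}
  B4:  IN={a@B2, b@B0, b@B1, c@B3, d@B0, e@B0}  OUT={a@B2, b@B0, b@B1, c@B3, d@B0, e@B0}

Merge at B3: IN[B3] = OUT[B2] = {a@B2, b@B1, c@B3, d@B0, e@B0}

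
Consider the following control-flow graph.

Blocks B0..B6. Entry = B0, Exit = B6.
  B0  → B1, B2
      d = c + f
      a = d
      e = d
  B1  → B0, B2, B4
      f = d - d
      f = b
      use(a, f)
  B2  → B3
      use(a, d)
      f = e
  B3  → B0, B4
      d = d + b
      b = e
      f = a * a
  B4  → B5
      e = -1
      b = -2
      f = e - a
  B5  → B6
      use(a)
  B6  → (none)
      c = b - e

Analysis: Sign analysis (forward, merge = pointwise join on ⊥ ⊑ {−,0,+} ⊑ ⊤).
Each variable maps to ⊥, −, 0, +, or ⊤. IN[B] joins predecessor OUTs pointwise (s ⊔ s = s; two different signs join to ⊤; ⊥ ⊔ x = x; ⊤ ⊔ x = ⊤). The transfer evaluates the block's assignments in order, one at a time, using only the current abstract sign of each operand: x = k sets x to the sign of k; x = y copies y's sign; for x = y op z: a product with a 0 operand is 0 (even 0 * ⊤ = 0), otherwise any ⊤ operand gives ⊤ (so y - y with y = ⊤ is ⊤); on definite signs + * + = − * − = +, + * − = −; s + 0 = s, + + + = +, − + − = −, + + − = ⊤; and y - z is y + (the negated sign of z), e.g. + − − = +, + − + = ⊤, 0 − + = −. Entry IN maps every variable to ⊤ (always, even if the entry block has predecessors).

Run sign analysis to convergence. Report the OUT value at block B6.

Fixpoint table:
  B0:   IN=(all ⊤)   OUT=(all ⊤)
  B1:   IN=(all ⊤)   OUT=(all ⊤)
  B2:   IN=(all ⊤)   OUT=(all ⊤)
  B3:   IN=(all ⊤)   OUT=(all ⊤)
  B4:   IN=(all ⊤)   OUT={b:-, e:-; rest ⊤}
  B5:   IN={b:-, e:-; rest ⊤}   OUT={b:-, e:-; rest ⊤}
  B6:   IN={b:-, e:-; rest ⊤}   OUT={b:-, e:-; rest ⊤}

Merge at B6: IN[B6] = OUT[B5] = {a: ⊤, b: -, c: ⊤, d: ⊤, e: -, f: ⊤}
Applying B6's transfer function to that IN value gives OUT[B6] (row B6 above).

Answer: {a: ⊤, b: -, c: ⊤, d: ⊤, e: -, f: ⊤}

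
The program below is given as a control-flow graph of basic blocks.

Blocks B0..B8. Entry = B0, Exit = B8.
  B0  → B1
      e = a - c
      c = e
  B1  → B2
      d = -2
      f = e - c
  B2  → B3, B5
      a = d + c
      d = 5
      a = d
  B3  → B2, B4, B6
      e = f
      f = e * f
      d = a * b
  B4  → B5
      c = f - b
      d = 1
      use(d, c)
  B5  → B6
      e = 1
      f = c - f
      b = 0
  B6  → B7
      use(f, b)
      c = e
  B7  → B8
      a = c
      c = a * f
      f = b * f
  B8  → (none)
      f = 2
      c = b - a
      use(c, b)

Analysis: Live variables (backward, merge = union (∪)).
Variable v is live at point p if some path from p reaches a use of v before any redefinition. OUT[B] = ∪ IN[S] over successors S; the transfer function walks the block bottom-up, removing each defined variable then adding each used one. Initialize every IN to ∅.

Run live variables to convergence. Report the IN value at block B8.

Fixpoint table:
  B0:   IN={a, b, c}   OUT={b, c, e}
  B1:   IN={b, c, e}   OUT={b, c, d, f}
  B2:   IN={b, c, d, f}   OUT={a, b, c, f}
  B3:   IN={a, b, c, f}   OUT={b, c, d, e, f}
  B4:   IN={b, f}   OUT={c, f}
  B5:   IN={c, f}   OUT={b, e, f}
  B6:   IN={b, e, f}   OUT={b, c, f}
  B7:   IN={b, c, f}   OUT={a, b}
  B8:   IN={a, b}   OUT={}

B8 is the boundary node: OUT[B8] = {}
Applying B8's transfer function to that OUT value gives IN[B8] (row B8 above).

Answer: {a, b}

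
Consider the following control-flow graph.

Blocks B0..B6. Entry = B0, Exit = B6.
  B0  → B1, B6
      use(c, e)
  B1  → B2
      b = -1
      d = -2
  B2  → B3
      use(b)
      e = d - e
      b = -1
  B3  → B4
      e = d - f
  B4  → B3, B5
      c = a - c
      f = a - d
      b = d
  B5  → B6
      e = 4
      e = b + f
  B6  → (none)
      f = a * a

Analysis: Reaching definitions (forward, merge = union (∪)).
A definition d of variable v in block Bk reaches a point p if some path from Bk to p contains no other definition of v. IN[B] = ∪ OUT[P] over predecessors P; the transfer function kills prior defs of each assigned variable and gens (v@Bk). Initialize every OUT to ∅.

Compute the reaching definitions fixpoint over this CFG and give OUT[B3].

Fixpoint table:
  B0:  IN={}  OUT={}
  B1:  IN={}  OUT={b@B1, d@B1}
  B2:  IN={b@B1, d@B1}  OUT={b@B2, d@B1, e@B2}
  B3:  IN={b@B2, b@B4, c@B4, d@B1, e@B2, e@B3, f@B4}  OUT={b@B2, b@B4, c@B4, d@B1, e@B3, f@B4}
  B4:  IN={b@B2, b@B4, c@B4, d@B1, e@B3, f@B4}  OUT={b@B4, c@B4, d@B1, e@B3, f@B4}
  B5:  IN={b@B4, c@B4, d@B1, e@B3, f@B4}  OUT={b@B4, c@B4, d@B1, e@B5, f@B4}
  B6:  IN={b@B4, c@B4, d@B1, e@B5, f@B4}  OUT={b@B4, c@B4, d@B1, e@B5, f@B6}

Merge at B3: IN[B3] = OUT[B2] ⊔ OUT[B4] = {b@B2, b@B4, c@B4, d@B1, e@B2, e@B3, f@B4}
Applying B3's transfer function to that IN value gives OUT[B3] (row B3 above).

Answer: {b@B2, b@B4, c@B4, d@B1, e@B3, f@B4}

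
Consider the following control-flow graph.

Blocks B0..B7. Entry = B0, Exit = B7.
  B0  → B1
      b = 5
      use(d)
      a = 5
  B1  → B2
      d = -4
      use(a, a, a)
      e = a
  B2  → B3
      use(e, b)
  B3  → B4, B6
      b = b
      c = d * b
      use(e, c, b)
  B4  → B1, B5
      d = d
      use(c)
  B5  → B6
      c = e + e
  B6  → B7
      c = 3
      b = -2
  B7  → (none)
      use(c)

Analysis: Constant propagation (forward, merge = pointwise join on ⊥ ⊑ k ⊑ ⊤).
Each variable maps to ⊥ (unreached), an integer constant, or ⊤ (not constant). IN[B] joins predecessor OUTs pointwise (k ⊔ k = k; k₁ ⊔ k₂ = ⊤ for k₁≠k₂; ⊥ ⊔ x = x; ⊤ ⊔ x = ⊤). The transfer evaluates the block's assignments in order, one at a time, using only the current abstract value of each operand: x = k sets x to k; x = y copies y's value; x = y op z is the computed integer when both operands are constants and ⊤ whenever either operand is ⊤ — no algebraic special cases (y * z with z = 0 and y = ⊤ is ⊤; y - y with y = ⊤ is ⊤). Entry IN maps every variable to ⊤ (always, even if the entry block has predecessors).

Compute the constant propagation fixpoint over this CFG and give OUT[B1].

Per-block solution:
  B0:   IN=(all ⊤)   OUT={a:5, b:5; rest ⊤}
  B1:   IN={a:5, b:5; rest ⊤}   OUT={a:5, b:5, d:-4, e:5; rest ⊤}
  B2:   IN={a:5, b:5, d:-4, e:5; rest ⊤}   OUT={a:5, b:5, d:-4, e:5; rest ⊤}
  B3:   IN={a:5, b:5, d:-4, e:5; rest ⊤}   OUT={a:5, b:5, c:-20, d:-4, e:5; rest ⊤}
  B4:   IN={a:5, b:5, c:-20, d:-4, e:5; rest ⊤}   OUT={a:5, b:5, c:-20, d:-4, e:5; rest ⊤}
  B5:   IN={a:5, b:5, c:-20, d:-4, e:5; rest ⊤}   OUT={a:5, b:5, c:10, d:-4, e:5; rest ⊤}
  B6:   IN={a:5, b:5, d:-4, e:5; rest ⊤}   OUT={a:5, b:-2, c:3, d:-4, e:5; rest ⊤}
  B7:   IN={a:5, b:-2, c:3, d:-4, e:5; rest ⊤}   OUT={a:5, b:-2, c:3, d:-4, e:5; rest ⊤}

Merge at B1: IN[B1] = OUT[B0] ⊔ OUT[B4] = {a: 5, b: 5, c: ⊤, d: ⊤, e: ⊤, f: ⊤}
Applying B1's transfer function to that IN value gives OUT[B1] (row B1 above).

Answer: {a: 5, b: 5, c: ⊤, d: -4, e: 5, f: ⊤}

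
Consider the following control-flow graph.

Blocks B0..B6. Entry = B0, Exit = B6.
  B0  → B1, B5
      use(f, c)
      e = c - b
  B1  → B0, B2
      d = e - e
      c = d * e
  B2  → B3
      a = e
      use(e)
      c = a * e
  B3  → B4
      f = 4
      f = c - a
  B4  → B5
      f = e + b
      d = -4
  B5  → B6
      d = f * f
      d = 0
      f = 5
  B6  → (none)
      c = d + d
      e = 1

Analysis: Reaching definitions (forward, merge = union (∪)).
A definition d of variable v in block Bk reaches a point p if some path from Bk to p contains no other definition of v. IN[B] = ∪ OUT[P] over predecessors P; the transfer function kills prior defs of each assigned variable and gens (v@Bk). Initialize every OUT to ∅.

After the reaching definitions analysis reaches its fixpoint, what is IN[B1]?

Per-block solution:
  B0:  IN={c@B1, d@B1, e@B0}  OUT={c@B1, d@B1, e@B0}
  B1:  IN={c@B1, d@B1, e@B0}  OUT={c@B1, d@B1, e@B0}
  B2:  IN={c@B1, d@B1, e@B0}  OUT={a@B2, c@B2, d@B1, e@B0}
  B3:  IN={a@B2, c@B2, d@B1, e@B0}  OUT={a@B2, c@B2, d@B1, e@B0, f@B3}
  B4:  IN={a@B2, c@B2, d@B1, e@B0, f@B3}  OUT={a@B2, c@B2, d@B4, e@B0, f@B4}
  B5:  IN={a@B2, c@B1, c@B2, d@B1, d@B4, e@B0, f@B4}  OUT={a@B2, c@B1, c@B2, d@B5, e@B0, f@B5}
  B6:  IN={a@B2, c@B1, c@B2, d@B5, e@B0, f@B5}  OUT={a@B2, c@B6, d@B5, e@B6, f@B5}

Merge at B1: IN[B1] = OUT[B0] = {c@B1, d@B1, e@B0}

Answer: {c@B1, d@B1, e@B0}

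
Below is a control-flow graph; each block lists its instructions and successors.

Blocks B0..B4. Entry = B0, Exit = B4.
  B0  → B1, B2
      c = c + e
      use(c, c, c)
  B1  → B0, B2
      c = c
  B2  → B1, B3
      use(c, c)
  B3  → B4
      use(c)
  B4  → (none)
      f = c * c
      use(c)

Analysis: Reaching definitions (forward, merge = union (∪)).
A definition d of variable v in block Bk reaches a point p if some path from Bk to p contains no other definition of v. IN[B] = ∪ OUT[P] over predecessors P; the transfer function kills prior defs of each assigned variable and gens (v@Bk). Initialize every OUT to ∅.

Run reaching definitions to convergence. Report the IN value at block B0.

Answer: {c@B1}

Trace:
Fixpoint table:
  B0:   IN={c@B1}   OUT={c@B0}
  B1:   IN={c@B0, c@B1}   OUT={c@B1}
  B2:   IN={c@B0, c@B1}   OUT={c@B0, c@B1}
  B3:   IN={c@B0, c@B1}   OUT={c@B0, c@B1}
  B4:   IN={c@B0, c@B1}   OUT={c@B0, c@B1, f@B4}

Merge at B0 (entry node, so the boundary value {} is joined with the incoming edge(s)): IN[B0] = {} ⊔ OUT[B1] = {c@B1}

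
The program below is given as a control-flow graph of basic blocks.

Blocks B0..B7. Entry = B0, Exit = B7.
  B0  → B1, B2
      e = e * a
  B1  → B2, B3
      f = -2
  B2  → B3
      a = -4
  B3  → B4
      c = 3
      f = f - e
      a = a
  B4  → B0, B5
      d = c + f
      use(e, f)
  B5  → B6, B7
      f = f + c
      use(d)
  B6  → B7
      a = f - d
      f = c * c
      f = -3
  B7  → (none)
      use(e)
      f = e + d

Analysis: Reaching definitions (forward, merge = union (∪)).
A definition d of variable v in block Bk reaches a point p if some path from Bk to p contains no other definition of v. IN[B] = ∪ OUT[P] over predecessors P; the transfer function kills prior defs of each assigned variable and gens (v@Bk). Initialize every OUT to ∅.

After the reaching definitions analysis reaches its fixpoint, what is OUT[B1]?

Answer: {a@B3, c@B3, d@B4, e@B0, f@B1}

Working:
Per-block solution:
  B0:   IN={a@B3, c@B3, d@B4, e@B0, f@B3}   OUT={a@B3, c@B3, d@B4, e@B0, f@B3}
  B1:   IN={a@B3, c@B3, d@B4, e@B0, f@B3}   OUT={a@B3, c@B3, d@B4, e@B0, f@B1}
  B2:   IN={a@B3, c@B3, d@B4, e@B0, f@B1, f@B3}   OUT={a@B2, c@B3, d@B4, e@B0, f@B1, f@B3}
  B3:   IN={a@B2, a@B3, c@B3, d@B4, e@B0, f@B1, f@B3}   OUT={a@B3, c@B3, d@B4, e@B0, f@B3}
  B4:   IN={a@B3, c@B3, d@B4, e@B0, f@B3}   OUT={a@B3, c@B3, d@B4, e@B0, f@B3}
  B5:   IN={a@B3, c@B3, d@B4, e@B0, f@B3}   OUT={a@B3, c@B3, d@B4, e@B0, f@B5}
  B6:   IN={a@B3, c@B3, d@B4, e@B0, f@B5}   OUT={a@B6, c@B3, d@B4, e@B0, f@B6}
  B7:   IN={a@B3, a@B6, c@B3, d@B4, e@B0, f@B5, f@B6}   OUT={a@B3, a@B6, c@B3, d@B4, e@B0, f@B7}

Merge at B1: IN[B1] = OUT[B0] = {a@B3, c@B3, d@B4, e@B0, f@B3}
Applying B1's transfer function to that IN value gives OUT[B1] (row B1 above).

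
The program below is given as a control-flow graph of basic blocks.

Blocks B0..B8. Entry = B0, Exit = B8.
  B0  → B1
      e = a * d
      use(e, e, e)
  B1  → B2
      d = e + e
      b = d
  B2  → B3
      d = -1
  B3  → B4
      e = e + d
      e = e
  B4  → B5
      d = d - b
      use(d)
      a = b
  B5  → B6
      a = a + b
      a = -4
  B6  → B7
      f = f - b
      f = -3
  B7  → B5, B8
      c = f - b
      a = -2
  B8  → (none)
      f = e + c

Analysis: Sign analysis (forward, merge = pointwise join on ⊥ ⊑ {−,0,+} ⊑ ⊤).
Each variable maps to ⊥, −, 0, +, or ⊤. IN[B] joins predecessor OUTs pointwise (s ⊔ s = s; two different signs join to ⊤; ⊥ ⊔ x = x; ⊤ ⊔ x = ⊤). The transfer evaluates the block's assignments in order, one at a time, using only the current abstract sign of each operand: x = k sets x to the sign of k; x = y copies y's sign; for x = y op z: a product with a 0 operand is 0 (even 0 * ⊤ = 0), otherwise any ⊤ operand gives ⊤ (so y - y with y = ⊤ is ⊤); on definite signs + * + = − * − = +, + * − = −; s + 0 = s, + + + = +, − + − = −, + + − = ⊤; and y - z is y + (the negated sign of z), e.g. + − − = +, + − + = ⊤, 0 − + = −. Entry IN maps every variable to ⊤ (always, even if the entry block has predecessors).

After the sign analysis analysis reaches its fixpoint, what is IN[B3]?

Converged values:
  B0:   IN=(all ⊤)   OUT=(all ⊤)
  B1:   IN=(all ⊤)   OUT=(all ⊤)
  B2:   IN=(all ⊤)   OUT={d:-; rest ⊤}
  B3:   IN={d:-; rest ⊤}   OUT={d:-; rest ⊤}
  B4:   IN={d:-; rest ⊤}   OUT=(all ⊤)
  B5:   IN=(all ⊤)   OUT={a:-; rest ⊤}
  B6:   IN={a:-; rest ⊤}   OUT={a:-, f:-; rest ⊤}
  B7:   IN={a:-, f:-; rest ⊤}   OUT={a:-, f:-; rest ⊤}
  B8:   IN={a:-, f:-; rest ⊤}   OUT={a:-; rest ⊤}

Merge at B3: IN[B3] = OUT[B2] = {a: ⊤, b: ⊤, c: ⊤, d: -, e: ⊤, f: ⊤}

Answer: {a: ⊤, b: ⊤, c: ⊤, d: -, e: ⊤, f: ⊤}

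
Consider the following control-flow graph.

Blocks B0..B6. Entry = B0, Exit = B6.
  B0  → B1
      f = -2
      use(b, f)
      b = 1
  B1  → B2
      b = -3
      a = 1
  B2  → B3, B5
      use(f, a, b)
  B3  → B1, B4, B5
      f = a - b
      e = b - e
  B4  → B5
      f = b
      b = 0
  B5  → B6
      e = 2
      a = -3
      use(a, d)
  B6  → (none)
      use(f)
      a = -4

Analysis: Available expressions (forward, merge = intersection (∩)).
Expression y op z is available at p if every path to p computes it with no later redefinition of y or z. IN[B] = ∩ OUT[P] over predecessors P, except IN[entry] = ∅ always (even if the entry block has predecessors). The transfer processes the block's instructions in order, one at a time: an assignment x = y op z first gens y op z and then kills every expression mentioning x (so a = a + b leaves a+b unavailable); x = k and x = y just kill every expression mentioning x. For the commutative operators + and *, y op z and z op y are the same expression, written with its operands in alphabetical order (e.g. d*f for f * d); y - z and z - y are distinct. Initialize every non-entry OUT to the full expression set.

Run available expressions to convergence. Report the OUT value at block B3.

Fixpoint table:
  B0:   IN={}   OUT={}
  B1:   IN={}   OUT={}
  B2:   IN={}   OUT={}
  B3:   IN={}   OUT={a-b}
  B4:   IN={a-b}   OUT={}
  B5:   IN={}   OUT={}
  B6:   IN={}   OUT={}

Merge at B3: IN[B3] = OUT[B2] = {}
Applying B3's transfer function to that IN value gives OUT[B3] (row B3 above).

Answer: {a-b}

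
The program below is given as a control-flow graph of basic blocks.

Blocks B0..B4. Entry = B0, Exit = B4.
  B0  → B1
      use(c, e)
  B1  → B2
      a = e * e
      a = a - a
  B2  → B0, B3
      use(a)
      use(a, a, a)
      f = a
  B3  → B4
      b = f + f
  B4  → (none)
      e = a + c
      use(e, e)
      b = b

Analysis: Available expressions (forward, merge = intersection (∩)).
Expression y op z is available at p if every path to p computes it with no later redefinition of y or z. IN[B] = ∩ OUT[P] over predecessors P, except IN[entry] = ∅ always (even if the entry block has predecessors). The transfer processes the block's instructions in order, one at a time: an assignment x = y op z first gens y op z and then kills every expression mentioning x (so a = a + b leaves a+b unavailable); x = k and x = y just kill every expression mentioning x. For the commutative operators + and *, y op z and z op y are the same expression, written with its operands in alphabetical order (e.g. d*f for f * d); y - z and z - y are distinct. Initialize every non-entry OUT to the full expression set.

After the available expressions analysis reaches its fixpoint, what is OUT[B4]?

Answer: {a+c, f+f}

Working:
Converged values:
  B0:  IN={}  OUT={}
  B1:  IN={}  OUT={e*e}
  B2:  IN={e*e}  OUT={e*e}
  B3:  IN={e*e}  OUT={e*e, f+f}
  B4:  IN={e*e, f+f}  OUT={a+c, f+f}

Merge at B4: IN[B4] = OUT[B3] = {e*e, f+f}
Applying B4's transfer function to that IN value gives OUT[B4] (row B4 above).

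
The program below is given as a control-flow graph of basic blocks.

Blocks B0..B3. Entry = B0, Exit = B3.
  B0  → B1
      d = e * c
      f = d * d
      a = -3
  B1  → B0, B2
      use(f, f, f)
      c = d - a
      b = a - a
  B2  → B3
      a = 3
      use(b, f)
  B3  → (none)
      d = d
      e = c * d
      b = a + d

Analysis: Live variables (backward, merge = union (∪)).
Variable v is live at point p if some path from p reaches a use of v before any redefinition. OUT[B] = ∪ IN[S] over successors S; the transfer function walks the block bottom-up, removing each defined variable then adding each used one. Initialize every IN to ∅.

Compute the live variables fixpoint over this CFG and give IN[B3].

Answer: {a, c, d}

Derivation:
Per-block solution:
  B0: | IN={c, e} | OUT={a, d, e, f}
  B1: | IN={a, d, e, f} | OUT={b, c, d, e, f}
  B2: | IN={b, c, d, f} | OUT={a, c, d}
  B3: | IN={a, c, d} | OUT={}

B3 is the boundary node: OUT[B3] = {}
Applying B3's transfer function to that OUT value gives IN[B3] (row B3 above).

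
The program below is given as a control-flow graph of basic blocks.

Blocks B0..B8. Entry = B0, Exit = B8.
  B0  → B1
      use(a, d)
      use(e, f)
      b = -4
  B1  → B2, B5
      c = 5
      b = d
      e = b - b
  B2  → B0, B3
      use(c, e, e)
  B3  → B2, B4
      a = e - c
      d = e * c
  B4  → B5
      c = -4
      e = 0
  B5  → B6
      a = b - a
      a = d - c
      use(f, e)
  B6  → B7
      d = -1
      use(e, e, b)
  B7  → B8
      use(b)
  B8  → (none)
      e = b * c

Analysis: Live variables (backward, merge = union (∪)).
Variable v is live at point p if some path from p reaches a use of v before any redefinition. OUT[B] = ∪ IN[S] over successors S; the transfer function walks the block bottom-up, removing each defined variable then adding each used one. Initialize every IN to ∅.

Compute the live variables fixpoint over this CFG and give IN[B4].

Answer: {a, b, d, f}

Working:
Converged values:
  B0:   IN={a, d, e, f}   OUT={a, d, f}
  B1:   IN={a, d, f}   OUT={a, b, c, d, e, f}
  B2:   IN={a, b, c, d, e, f}   OUT={a, b, c, d, e, f}
  B3:   IN={b, c, e, f}   OUT={a, b, c, d, e, f}
  B4:   IN={a, b, d, f}   OUT={a, b, c, d, e, f}
  B5:   IN={a, b, c, d, e, f}   OUT={b, c, e}
  B6:   IN={b, c, e}   OUT={b, c}
  B7:   IN={b, c}   OUT={b, c}
  B8:   IN={b, c}   OUT={}

Merge at B4: OUT[B4] = IN[B5] = {a, b, c, d, e, f}
Applying B4's transfer function to that OUT value gives IN[B4] (row B4 above).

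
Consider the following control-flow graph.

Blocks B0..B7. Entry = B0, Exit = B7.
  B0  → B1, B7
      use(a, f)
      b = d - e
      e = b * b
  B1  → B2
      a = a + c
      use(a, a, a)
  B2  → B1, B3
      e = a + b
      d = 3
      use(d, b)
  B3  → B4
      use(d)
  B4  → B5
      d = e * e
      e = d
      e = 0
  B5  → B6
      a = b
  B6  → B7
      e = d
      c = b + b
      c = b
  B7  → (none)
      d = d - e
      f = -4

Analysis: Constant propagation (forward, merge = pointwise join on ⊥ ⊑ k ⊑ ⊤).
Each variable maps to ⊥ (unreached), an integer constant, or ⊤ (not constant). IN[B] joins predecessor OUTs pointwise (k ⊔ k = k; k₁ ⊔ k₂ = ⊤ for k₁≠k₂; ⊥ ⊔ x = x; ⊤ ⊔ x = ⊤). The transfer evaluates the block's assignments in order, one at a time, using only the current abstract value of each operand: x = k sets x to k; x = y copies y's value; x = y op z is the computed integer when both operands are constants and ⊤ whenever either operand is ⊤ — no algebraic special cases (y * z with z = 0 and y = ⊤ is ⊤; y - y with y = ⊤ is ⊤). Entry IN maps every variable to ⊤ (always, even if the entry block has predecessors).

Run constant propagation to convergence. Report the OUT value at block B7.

Converged values:
  B0:   IN=(all ⊤)   OUT=(all ⊤)
  B1:   IN=(all ⊤)   OUT=(all ⊤)
  B2:   IN=(all ⊤)   OUT={d:3; rest ⊤}
  B3:   IN={d:3; rest ⊤}   OUT={d:3; rest ⊤}
  B4:   IN={d:3; rest ⊤}   OUT={e:0; rest ⊤}
  B5:   IN={e:0; rest ⊤}   OUT={e:0; rest ⊤}
  B6:   IN={e:0; rest ⊤}   OUT=(all ⊤)
  B7:   IN=(all ⊤)   OUT={f:-4; rest ⊤}

Merge at B7: IN[B7] = OUT[B0] ⊔ OUT[B6] = {a: ⊤, b: ⊤, c: ⊤, d: ⊤, e: ⊤, f: ⊤}
Applying B7's transfer function to that IN value gives OUT[B7] (row B7 above).

Answer: {a: ⊤, b: ⊤, c: ⊤, d: ⊤, e: ⊤, f: -4}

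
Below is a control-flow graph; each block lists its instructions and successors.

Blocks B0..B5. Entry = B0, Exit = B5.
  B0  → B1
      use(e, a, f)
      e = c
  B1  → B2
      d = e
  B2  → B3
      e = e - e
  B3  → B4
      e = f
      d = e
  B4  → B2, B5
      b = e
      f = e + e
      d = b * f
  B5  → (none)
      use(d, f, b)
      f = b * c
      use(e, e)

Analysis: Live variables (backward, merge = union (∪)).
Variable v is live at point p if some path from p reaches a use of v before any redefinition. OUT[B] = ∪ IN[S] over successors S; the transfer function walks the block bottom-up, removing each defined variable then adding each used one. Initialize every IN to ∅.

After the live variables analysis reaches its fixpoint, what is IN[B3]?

Per-block solution:
  B0:  IN={a, c, e, f}  OUT={c, e, f}
  B1:  IN={c, e, f}  OUT={c, e, f}
  B2:  IN={c, e, f}  OUT={c, f}
  B3:  IN={c, f}  OUT={c, e}
  B4:  IN={c, e}  OUT={b, c, d, e, f}
  B5:  IN={b, c, d, e, f}  OUT={}

Merge at B3: OUT[B3] = IN[B4] = {c, e}
Applying B3's transfer function to that OUT value gives IN[B3] (row B3 above).

Answer: {c, f}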